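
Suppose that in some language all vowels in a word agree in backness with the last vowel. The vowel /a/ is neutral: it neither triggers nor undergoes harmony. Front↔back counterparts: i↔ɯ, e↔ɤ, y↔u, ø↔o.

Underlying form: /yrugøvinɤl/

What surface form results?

/y/ harmonizes with /ɤ/ ([+back]) → [u]
/ø/ harmonizes with /ɤ/ ([+back]) → [o]
/i/ harmonizes with /ɤ/ ([+back]) → [ɯ]

[urugovɯnɤl]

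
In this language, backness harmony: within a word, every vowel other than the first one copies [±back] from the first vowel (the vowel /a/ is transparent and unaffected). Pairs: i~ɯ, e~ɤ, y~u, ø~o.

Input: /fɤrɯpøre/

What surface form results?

/ø/ harmonizes with /ɤ/ ([+back]) → [o]
/e/ harmonizes with /ɤ/ ([+back]) → [ɤ]

[fɤrɯporɤ]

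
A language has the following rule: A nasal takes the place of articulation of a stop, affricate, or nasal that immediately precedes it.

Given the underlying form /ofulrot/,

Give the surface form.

no segment meets the rule's conditions; no change.

[ofulrot]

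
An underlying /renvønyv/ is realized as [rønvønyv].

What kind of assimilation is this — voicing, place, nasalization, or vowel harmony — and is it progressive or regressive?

vowel harmony, regressive

/e/→[ø].
Vowels agree with the last vowel, so the harmony is regressive.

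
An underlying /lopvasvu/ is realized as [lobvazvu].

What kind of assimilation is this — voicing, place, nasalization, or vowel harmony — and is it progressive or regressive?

/p/→[b] /s/→[z].
Each target copies a feature from the following segment, so the direction is regressive.

voicing assimilation, regressive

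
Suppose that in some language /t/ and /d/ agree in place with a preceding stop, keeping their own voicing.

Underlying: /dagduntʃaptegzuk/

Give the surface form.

/d/ after /g/ (velar) → [g]
/t/ after /p/ (labial) → [p]

[dagguntʃappegzuk]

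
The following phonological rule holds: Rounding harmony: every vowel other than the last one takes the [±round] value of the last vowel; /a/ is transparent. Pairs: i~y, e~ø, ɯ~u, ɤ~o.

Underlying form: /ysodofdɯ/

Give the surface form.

[isɤdɤfdɯ]

/y/ harmonizes with /ɯ/ ([-round]) → [i]
/o/ harmonizes with /ɯ/ ([-round]) → [ɤ]
/o/ harmonizes with /ɯ/ ([-round]) → [ɤ]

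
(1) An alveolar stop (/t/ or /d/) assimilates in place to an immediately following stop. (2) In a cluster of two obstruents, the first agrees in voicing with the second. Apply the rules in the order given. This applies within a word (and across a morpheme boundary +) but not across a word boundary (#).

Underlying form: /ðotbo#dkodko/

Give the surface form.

Rule 1: /t/ before /b/ (labial) → [p]
Rule 1: /d/ before /k/ (velar) → [g]
Rule 1: /d/ before /k/ (velar) → [g]
After rule 1: ðopbo#gkogko
Rule 2: /p/ before /b/ (voiced) → [b]
Rule 2: /g/ before /k/ (voiceless) → [k]
Rule 2: /g/ before /k/ (voiceless) → [k]

[ðobbo#kkokko]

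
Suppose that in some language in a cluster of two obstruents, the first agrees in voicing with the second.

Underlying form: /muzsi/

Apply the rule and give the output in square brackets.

/z/ before /s/ (voiceless) → [s]

[mussi]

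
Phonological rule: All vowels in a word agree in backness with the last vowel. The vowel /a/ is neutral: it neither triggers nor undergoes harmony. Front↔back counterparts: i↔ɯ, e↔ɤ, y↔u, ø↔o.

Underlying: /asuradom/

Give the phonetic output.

no segment meets the rule's conditions; no change.

[asuradom]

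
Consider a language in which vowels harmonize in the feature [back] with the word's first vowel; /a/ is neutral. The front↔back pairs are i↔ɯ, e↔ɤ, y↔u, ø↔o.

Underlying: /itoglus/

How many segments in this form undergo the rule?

2

/o/ harmonizes with /i/ ([-back]) → [ø]
/u/ harmonizes with /i/ ([-back]) → [y]
2 segments change.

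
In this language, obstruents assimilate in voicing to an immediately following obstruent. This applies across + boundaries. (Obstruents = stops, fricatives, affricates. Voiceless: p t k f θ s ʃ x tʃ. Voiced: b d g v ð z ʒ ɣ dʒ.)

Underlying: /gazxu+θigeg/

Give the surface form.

/z/ before /x/ (voiceless) → [s]

[gasxu+θigeg]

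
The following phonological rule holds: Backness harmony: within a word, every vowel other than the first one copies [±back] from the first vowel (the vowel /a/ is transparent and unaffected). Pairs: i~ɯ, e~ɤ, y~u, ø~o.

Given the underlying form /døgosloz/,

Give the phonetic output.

/o/ harmonizes with /ø/ ([-back]) → [ø]
/o/ harmonizes with /ø/ ([-back]) → [ø]

[døgøsløz]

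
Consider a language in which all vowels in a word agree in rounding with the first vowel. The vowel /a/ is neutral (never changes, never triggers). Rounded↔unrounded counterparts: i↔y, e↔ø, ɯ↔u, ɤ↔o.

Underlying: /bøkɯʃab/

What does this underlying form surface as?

/ɯ/ harmonizes with /ø/ ([+round]) → [u]

[bøkuʃab]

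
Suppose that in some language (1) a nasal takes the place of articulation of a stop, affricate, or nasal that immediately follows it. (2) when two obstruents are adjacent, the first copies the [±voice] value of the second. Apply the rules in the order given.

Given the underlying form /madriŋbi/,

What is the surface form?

Rule 1: /ŋ/ before /b/ (labial) → [m]
After rule 1: madrimbi
Rule 2: no segment meets the rule's conditions; no change.

[madrimbi]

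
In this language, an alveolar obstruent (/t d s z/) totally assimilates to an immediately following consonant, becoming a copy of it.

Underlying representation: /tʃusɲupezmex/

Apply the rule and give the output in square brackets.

[tʃuɲɲupemmex]

/s/ before /ɲ/ → [ɲ] (total assimilation)
/z/ before /m/ → [m] (total assimilation)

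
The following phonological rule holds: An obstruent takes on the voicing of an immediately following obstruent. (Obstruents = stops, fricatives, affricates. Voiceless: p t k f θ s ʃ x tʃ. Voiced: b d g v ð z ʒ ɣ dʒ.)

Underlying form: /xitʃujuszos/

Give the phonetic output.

/s/ before /z/ (voiced) → [z]

[xitʃujuzzos]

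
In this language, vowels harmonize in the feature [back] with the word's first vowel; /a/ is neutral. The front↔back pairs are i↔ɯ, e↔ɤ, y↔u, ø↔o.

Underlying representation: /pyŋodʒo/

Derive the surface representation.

[pyŋødʒø]

/o/ harmonizes with /y/ ([-back]) → [ø]
/o/ harmonizes with /y/ ([-back]) → [ø]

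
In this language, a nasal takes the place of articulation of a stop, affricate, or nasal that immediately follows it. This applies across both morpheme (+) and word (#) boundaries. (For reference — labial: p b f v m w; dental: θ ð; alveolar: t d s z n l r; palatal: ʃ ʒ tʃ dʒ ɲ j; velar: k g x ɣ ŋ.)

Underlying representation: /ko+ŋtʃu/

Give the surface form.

[ko+ɲtʃu]

/ŋ/ before /tʃ/ (palatal) → [ɲ]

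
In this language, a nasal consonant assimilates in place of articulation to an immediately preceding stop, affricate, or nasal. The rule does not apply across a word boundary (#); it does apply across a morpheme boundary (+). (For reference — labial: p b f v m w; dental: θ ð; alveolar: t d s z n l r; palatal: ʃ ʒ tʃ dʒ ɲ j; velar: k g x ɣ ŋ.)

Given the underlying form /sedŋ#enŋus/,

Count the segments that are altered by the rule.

/ŋ/ after /d/ (alveolar) → [n]
/ŋ/ after /n/ (alveolar) → [n]
2 segments change.

2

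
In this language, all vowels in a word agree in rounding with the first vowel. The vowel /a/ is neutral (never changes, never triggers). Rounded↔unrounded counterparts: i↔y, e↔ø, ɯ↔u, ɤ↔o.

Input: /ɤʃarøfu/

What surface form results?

/ø/ harmonizes with /ɤ/ ([-round]) → [e]
/u/ harmonizes with /ɤ/ ([-round]) → [ɯ]

[ɤʃarefɯ]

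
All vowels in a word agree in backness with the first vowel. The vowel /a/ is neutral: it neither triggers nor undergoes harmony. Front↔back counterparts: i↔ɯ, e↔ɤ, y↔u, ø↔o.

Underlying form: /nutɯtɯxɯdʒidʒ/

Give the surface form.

[nutɯtɯxɯdʒɯdʒ]

/i/ harmonizes with /u/ ([+back]) → [ɯ]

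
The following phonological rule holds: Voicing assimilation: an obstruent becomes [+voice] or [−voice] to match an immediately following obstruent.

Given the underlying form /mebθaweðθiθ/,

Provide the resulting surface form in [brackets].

/b/ before /θ/ (voiceless) → [p]
/ð/ before /θ/ (voiceless) → [θ]

[mepθaweθθiθ]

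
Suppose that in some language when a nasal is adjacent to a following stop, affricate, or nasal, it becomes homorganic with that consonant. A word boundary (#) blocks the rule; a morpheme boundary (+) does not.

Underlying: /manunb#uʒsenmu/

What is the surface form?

[manumb#uʒsemmu]

/n/ before /b/ (labial) → [m]
/n/ before /m/ (labial) → [m]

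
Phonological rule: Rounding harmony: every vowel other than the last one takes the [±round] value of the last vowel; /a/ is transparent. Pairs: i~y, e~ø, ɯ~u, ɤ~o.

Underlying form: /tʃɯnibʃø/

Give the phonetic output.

[tʃunybʃø]

/ɯ/ harmonizes with /ø/ ([+round]) → [u]
/i/ harmonizes with /ø/ ([+round]) → [y]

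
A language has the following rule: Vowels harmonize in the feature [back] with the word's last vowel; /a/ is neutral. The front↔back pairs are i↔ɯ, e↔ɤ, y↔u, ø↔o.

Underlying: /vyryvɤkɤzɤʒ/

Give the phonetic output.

[vuruvɤkɤzɤʒ]

/y/ harmonizes with /ɤ/ ([+back]) → [u]
/y/ harmonizes with /ɤ/ ([+back]) → [u]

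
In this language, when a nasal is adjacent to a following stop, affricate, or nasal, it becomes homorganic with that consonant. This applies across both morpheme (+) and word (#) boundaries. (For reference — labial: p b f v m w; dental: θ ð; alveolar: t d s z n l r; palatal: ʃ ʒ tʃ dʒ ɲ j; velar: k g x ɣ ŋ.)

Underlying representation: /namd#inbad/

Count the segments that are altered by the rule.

/m/ before /d/ (alveolar) → [n]
/n/ before /b/ (labial) → [m]
2 segments change.

2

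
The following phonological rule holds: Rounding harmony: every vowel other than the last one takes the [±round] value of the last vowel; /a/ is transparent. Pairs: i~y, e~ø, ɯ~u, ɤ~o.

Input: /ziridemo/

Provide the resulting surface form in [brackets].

[zyrydømo]

/i/ harmonizes with /o/ ([+round]) → [y]
/i/ harmonizes with /o/ ([+round]) → [y]
/e/ harmonizes with /o/ ([+round]) → [ø]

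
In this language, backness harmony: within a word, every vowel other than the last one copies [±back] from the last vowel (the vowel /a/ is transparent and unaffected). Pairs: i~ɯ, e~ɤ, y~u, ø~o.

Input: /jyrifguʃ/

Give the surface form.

[jurɯfguʃ]

/y/ harmonizes with /u/ ([+back]) → [u]
/i/ harmonizes with /u/ ([+back]) → [ɯ]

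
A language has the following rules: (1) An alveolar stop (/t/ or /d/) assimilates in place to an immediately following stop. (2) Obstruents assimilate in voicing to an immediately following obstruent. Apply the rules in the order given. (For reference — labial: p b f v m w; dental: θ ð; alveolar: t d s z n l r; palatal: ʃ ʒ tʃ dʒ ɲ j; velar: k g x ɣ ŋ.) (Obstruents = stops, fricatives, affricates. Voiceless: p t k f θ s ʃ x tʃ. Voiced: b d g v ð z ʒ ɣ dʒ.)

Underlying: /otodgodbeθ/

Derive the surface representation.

Rule 1: /d/ before /g/ (velar) → [g]
Rule 1: /d/ before /b/ (labial) → [b]
After rule 1: otoggobbeθ
Rule 2: no segment meets the rule's conditions; no change.

[otoggobbeθ]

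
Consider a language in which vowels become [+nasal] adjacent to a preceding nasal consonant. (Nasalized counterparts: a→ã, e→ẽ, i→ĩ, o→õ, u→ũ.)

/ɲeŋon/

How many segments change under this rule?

/e/ after nasal /ɲ/ → [ẽ]
/o/ after nasal /ŋ/ → [õ]
2 segments change.

2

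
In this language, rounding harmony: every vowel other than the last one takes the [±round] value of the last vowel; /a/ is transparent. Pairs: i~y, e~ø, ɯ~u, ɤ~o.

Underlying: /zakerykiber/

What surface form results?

[zakerikiber]

/y/ harmonizes with /e/ ([-round]) → [i]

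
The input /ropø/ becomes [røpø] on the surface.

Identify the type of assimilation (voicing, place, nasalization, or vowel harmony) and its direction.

/o/→[ø].
Vowels agree with the last vowel, so the harmony is regressive.

vowel harmony, regressive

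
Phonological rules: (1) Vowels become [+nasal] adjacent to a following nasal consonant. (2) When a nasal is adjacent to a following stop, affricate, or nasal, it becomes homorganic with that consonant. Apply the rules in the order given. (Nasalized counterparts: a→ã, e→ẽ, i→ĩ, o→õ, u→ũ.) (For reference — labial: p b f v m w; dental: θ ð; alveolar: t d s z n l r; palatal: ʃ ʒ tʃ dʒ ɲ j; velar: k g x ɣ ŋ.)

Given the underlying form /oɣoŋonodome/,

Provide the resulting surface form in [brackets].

Rule 1: /o/ before nasal /ŋ/ → [õ]
Rule 1: /o/ before nasal /n/ → [õ]
Rule 1: /o/ before nasal /m/ → [õ]
After rule 1: oɣõŋõnodõme
Rule 2: no segment meets the rule's conditions; no change.

[oɣõŋõnodõme]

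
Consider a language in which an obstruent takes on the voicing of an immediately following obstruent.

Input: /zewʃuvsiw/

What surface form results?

[zewʃufsiw]

/v/ before /s/ (voiceless) → [f]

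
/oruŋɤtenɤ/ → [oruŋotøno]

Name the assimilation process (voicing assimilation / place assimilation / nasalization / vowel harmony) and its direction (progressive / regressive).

vowel harmony, progressive

/ɤ/→[o] /e/→[ø] /ɤ/→[o].
Vowels agree with the first vowel, so the harmony is progressive.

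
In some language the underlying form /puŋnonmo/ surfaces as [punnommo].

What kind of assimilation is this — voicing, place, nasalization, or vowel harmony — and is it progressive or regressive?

/ŋ/→[n] /n/→[m].
Each target copies a feature from the following segment, so the direction is regressive.

place assimilation, regressive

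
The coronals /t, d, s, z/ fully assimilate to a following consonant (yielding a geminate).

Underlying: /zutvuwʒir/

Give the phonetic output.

[zuvvuwʒir]

/t/ before /v/ → [v] (total assimilation)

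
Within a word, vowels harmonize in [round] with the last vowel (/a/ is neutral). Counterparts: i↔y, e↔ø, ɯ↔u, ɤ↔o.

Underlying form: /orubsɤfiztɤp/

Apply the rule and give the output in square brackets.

[ɤrɯbsɤfiztɤp]

/o/ harmonizes with /ɤ/ ([-round]) → [ɤ]
/u/ harmonizes with /ɤ/ ([-round]) → [ɯ]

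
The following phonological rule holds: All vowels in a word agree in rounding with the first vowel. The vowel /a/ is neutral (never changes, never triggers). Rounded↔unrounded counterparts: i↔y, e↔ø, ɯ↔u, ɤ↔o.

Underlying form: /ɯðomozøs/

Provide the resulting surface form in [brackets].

/o/ harmonizes with /ɯ/ ([-round]) → [ɤ]
/o/ harmonizes with /ɯ/ ([-round]) → [ɤ]
/ø/ harmonizes with /ɯ/ ([-round]) → [e]

[ɯðɤmɤzes]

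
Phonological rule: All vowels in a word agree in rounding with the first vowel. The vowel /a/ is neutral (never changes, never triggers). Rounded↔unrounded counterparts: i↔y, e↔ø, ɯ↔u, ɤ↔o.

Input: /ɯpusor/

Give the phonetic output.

/u/ harmonizes with /ɯ/ ([-round]) → [ɯ]
/o/ harmonizes with /ɯ/ ([-round]) → [ɤ]

[ɯpɯsɤr]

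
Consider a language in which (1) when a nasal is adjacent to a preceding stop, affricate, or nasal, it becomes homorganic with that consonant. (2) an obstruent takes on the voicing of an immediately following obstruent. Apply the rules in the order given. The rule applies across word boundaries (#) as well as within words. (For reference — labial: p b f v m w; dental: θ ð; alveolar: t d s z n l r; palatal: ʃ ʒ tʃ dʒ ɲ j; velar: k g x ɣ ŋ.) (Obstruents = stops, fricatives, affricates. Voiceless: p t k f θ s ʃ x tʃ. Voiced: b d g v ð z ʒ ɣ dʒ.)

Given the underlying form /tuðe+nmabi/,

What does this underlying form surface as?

[tuðe+nnabi]

Rule 1: /m/ after /n/ (alveolar) → [n]
After rule 1: tuðe+nnabi
Rule 2: no segment meets the rule's conditions; no change.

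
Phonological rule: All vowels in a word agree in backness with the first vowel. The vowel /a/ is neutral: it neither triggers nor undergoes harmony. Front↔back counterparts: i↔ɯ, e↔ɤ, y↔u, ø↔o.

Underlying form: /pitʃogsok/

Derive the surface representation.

[pitʃøgsøk]

/o/ harmonizes with /i/ ([-back]) → [ø]
/o/ harmonizes with /i/ ([-back]) → [ø]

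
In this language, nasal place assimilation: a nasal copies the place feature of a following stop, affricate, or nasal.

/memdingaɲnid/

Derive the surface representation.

/m/ before /d/ (alveolar) → [n]
/n/ before /g/ (velar) → [ŋ]
/ɲ/ before /n/ (alveolar) → [n]

[mendiŋgannid]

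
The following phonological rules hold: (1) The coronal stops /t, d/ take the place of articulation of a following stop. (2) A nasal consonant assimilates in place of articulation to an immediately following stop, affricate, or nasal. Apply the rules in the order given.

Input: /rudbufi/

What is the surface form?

[rubbufi]

Rule 1: /d/ before /b/ (labial) → [b]
After rule 1: rubbufi
Rule 2: no segment meets the rule's conditions; no change.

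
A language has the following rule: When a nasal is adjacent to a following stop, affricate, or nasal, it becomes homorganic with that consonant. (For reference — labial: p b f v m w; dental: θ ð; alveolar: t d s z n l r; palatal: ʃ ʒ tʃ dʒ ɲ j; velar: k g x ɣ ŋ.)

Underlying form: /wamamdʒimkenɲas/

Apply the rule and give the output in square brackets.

[wamaɲdʒiŋkeɲɲas]

/m/ before /dʒ/ (palatal) → [ɲ]
/m/ before /k/ (velar) → [ŋ]
/n/ before /ɲ/ (palatal) → [ɲ]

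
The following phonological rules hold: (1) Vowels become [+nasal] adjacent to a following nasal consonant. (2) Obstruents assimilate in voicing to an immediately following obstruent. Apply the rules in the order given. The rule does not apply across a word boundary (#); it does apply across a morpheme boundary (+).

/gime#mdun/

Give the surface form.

[gĩme#mdũn]

Rule 1: /i/ before nasal /m/ → [ĩ]
Rule 1: /u/ before nasal /n/ → [ũ]
After rule 1: gĩme#mdũn
Rule 2: no segment meets the rule's conditions; no change.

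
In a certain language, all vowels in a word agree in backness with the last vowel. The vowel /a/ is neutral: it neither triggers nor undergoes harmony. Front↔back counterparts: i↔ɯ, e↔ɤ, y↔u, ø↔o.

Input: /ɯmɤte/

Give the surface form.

/ɯ/ harmonizes with /e/ ([-back]) → [i]
/ɤ/ harmonizes with /e/ ([-back]) → [e]

[imete]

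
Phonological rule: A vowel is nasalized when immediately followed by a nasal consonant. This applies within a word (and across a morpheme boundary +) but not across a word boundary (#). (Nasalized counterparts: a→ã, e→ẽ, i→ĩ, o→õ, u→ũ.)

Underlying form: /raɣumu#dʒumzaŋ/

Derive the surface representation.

/u/ before nasal /m/ → [ũ]
/u/ before nasal /m/ → [ũ]
/a/ before nasal /ŋ/ → [ã]

[raɣũmu#dʒũmzãŋ]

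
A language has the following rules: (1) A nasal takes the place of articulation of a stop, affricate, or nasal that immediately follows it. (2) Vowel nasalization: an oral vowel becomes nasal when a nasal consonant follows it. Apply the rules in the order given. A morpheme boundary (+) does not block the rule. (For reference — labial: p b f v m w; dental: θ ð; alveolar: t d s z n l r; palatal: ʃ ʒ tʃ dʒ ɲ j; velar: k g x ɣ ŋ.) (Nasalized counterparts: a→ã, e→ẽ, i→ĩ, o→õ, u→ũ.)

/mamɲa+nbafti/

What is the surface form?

[mãɲɲã+mbafti]

Rule 1: /m/ before /ɲ/ (palatal) → [ɲ]
Rule 1: /n/ before /b/ (labial) → [m]
After rule 1: maɲɲa+mbafti
Rule 2: /a/ before nasal /ɲ/ → [ã]
Rule 2: /a/ before nasal /m/ → [ã]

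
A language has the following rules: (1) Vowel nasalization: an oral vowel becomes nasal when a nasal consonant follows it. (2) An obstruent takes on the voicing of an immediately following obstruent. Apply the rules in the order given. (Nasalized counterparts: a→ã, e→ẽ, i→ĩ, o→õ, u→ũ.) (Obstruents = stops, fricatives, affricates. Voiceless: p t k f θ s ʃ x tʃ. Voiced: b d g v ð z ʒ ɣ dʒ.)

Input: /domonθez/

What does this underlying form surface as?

[dõmõnθez]

Rule 1: /o/ before nasal /m/ → [õ]
Rule 1: /o/ before nasal /n/ → [õ]
After rule 1: dõmõnθez
Rule 2: no segment meets the rule's conditions; no change.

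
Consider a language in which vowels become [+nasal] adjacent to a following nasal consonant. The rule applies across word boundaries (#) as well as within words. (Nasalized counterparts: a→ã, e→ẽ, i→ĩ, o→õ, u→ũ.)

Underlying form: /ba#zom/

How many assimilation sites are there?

/o/ before nasal /m/ → [õ]
1 segment changes.

1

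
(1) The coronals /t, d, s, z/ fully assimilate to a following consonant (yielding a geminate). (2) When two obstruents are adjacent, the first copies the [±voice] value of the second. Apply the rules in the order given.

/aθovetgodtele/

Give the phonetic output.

[aθoveggottele]

Rule 1: /t/ before /g/ → [g] (total assimilation)
Rule 1: /d/ before /t/ → [t] (total assimilation)
After rule 1: aθoveggottele
Rule 2: no segment meets the rule's conditions; no change.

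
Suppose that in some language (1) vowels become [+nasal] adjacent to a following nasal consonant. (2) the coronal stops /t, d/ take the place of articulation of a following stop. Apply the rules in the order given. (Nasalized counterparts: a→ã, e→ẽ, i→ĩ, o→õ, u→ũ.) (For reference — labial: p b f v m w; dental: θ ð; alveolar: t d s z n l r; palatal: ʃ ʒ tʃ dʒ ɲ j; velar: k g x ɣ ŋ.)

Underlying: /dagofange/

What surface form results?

[dagofãnge]

Rule 1: /a/ before nasal /n/ → [ã]
After rule 1: dagofãnge
Rule 2: no segment meets the rule's conditions; no change.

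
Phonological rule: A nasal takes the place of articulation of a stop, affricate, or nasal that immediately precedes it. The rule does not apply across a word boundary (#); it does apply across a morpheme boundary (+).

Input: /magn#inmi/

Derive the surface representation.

[magŋ#inni]

/n/ after /g/ (velar) → [ŋ]
/m/ after /n/ (alveolar) → [n]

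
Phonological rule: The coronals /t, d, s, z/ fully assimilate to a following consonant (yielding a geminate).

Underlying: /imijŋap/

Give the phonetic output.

[imijŋap]

no segment meets the rule's conditions; no change.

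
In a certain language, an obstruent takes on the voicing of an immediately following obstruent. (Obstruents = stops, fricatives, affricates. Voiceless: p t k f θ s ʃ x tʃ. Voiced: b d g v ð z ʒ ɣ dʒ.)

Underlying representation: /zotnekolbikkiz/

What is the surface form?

no segment meets the rule's conditions; no change.

[zotnekolbikkiz]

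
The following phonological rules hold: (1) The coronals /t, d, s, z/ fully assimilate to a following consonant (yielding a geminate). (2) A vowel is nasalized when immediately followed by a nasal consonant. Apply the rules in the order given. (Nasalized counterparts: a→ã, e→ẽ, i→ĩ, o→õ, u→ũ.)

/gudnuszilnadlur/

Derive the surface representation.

[gũnnuzzilnallur]

Rule 1: /d/ before /n/ → [n] (total assimilation)
Rule 1: /s/ before /z/ → [z] (total assimilation)
Rule 1: /d/ before /l/ → [l] (total assimilation)
After rule 1: gunnuzzilnallur
Rule 2: /u/ before nasal /n/ → [ũ]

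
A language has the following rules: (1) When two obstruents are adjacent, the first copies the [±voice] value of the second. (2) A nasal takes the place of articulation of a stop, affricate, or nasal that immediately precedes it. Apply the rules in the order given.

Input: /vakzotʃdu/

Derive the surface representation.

Rule 1: /k/ before /z/ (voiced) → [g]
Rule 1: /tʃ/ before /d/ (voiced) → [dʒ]
After rule 1: vagzodʒdu
Rule 2: no segment meets the rule's conditions; no change.

[vagzodʒdu]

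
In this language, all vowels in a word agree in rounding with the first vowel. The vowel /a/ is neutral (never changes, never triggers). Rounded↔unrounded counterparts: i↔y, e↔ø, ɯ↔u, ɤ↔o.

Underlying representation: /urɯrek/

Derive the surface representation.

[ururøk]

/ɯ/ harmonizes with /u/ ([+round]) → [u]
/e/ harmonizes with /u/ ([+round]) → [ø]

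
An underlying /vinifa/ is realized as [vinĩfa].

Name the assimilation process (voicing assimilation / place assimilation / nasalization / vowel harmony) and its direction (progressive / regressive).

nasalization, progressive

/i/→[ĩ].
Each target copies a feature from the preceding segment, so the direction is progressive.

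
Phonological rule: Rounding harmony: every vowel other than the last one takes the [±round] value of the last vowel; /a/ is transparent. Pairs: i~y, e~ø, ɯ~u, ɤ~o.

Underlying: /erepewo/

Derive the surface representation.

[ørøpøwo]

/e/ harmonizes with /o/ ([+round]) → [ø]
/e/ harmonizes with /o/ ([+round]) → [ø]
/e/ harmonizes with /o/ ([+round]) → [ø]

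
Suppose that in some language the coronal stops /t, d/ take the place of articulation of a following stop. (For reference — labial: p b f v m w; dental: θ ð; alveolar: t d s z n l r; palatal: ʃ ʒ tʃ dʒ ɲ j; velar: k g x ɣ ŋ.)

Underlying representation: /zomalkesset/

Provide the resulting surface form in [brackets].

no segment meets the rule's conditions; no change.

[zomalkesset]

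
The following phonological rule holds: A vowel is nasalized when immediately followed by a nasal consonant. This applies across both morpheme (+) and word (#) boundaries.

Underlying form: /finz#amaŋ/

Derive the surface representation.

[fĩnz#ãmãŋ]

/i/ before nasal /n/ → [ĩ]
/a/ before nasal /m/ → [ã]
/a/ before nasal /ŋ/ → [ã]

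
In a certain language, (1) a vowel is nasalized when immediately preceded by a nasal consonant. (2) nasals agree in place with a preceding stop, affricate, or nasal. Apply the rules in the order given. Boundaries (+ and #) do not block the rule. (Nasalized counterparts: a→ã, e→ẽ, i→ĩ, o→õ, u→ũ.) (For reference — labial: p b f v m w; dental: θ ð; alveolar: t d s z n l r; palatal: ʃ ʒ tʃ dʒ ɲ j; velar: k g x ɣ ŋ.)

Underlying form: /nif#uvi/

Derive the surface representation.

Rule 1: /i/ after nasal /n/ → [ĩ]
After rule 1: nĩf#uvi
Rule 2: no segment meets the rule's conditions; no change.

[nĩf#uvi]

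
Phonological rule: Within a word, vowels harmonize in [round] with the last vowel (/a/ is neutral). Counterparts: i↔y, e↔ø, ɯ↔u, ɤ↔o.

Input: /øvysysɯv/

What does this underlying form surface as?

[evisisɯv]

/ø/ harmonizes with /ɯ/ ([-round]) → [e]
/y/ harmonizes with /ɯ/ ([-round]) → [i]
/y/ harmonizes with /ɯ/ ([-round]) → [i]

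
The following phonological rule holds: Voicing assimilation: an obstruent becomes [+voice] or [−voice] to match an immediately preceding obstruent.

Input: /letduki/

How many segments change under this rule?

/d/ after /t/ (voiceless) → [t]
1 segment changes.

1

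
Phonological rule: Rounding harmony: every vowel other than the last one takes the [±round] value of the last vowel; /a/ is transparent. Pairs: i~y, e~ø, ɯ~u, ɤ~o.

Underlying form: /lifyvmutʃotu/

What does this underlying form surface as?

/i/ harmonizes with /u/ ([+round]) → [y]

[lyfyvmutʃotu]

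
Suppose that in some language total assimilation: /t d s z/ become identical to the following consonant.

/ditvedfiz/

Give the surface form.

[divveffiz]

/t/ before /v/ → [v] (total assimilation)
/d/ before /f/ → [f] (total assimilation)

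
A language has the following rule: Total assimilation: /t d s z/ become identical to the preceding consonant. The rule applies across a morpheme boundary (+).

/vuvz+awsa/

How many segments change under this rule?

/z/ after /v/ → [v] (total assimilation)
/s/ after /w/ → [w] (total assimilation)
2 segments change.

2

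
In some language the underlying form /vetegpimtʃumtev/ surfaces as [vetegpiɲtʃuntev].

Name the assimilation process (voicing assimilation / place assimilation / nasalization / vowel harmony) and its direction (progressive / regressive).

/m/→[ɲ] /m/→[n].
Each target copies a feature from the following segment, so the direction is regressive.

place assimilation, regressive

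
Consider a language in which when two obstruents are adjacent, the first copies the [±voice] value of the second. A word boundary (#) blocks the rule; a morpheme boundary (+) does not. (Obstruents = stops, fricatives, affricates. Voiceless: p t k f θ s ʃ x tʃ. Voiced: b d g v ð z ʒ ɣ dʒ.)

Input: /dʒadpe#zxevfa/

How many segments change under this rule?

3

/d/ before /p/ (voiceless) → [t]
/z/ before /x/ (voiceless) → [s]
/v/ before /f/ (voiceless) → [f]
3 segments change.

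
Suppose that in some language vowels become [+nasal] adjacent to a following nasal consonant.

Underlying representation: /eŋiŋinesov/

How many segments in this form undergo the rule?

/e/ before nasal /ŋ/ → [ẽ]
/i/ before nasal /ŋ/ → [ĩ]
/i/ before nasal /n/ → [ĩ]
3 segments change.

3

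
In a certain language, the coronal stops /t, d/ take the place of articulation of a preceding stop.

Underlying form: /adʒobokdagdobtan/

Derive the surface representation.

/d/ after /k/ (velar) → [g]
/d/ after /g/ (velar) → [g]
/t/ after /b/ (labial) → [p]

[adʒobokgaggobpan]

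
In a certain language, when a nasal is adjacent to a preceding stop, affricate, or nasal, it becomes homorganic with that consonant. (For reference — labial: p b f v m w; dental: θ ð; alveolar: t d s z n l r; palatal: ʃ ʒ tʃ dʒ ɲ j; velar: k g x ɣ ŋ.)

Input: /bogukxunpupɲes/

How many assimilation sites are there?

1

/ɲ/ after /p/ (labial) → [m]
1 segment changes.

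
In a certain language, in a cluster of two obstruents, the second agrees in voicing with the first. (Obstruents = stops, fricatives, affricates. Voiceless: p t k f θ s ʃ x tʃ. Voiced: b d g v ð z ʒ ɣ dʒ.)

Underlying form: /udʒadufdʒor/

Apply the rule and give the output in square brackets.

[udʒaduftʃor]

/dʒ/ after /f/ (voiceless) → [tʃ]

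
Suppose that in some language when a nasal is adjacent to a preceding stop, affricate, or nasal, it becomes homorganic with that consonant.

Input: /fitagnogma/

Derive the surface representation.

/n/ after /g/ (velar) → [ŋ]
/m/ after /g/ (velar) → [ŋ]

[fitagŋogŋa]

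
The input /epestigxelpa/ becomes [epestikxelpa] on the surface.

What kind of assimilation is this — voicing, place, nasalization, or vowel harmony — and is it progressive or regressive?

/g/→[k].
Each target copies a feature from the following segment, so the direction is regressive.

voicing assimilation, regressive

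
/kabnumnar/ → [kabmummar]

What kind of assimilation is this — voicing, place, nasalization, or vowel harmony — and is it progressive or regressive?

place assimilation, progressive

/n/→[m] /n/→[m].
Each target copies a feature from the preceding segment, so the direction is progressive.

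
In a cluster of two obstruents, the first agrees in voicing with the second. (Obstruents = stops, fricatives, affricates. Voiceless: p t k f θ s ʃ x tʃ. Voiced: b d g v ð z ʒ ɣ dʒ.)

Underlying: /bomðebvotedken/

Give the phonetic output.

[bomðebvotetken]

/d/ before /k/ (voiceless) → [t]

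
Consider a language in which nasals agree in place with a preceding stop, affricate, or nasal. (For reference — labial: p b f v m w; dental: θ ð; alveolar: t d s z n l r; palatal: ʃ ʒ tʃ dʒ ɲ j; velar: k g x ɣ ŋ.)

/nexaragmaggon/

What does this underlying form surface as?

[nexaragŋaggon]

/m/ after /g/ (velar) → [ŋ]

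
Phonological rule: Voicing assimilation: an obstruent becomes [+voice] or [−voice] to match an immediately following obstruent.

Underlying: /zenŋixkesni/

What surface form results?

no segment meets the rule's conditions; no change.

[zenŋixkesni]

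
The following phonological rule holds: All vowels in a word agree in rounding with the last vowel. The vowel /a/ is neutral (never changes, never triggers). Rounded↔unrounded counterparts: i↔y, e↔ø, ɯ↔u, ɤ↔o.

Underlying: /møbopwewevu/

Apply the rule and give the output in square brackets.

[møbopwøwøvu]

/e/ harmonizes with /u/ ([+round]) → [ø]
/e/ harmonizes with /u/ ([+round]) → [ø]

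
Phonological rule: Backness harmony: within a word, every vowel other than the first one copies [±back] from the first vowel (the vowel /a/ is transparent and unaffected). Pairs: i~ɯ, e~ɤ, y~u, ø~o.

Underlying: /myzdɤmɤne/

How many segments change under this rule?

2

/ɤ/ harmonizes with /y/ ([-back]) → [e]
/ɤ/ harmonizes with /y/ ([-back]) → [e]
2 segments change.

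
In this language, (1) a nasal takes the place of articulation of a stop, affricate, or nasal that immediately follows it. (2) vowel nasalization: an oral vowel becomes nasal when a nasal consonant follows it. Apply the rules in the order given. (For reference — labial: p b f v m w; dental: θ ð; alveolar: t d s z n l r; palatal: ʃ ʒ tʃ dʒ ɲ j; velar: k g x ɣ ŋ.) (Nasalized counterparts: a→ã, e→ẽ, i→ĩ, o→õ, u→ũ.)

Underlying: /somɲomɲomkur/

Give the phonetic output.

[sõɲɲõɲɲõŋkur]

Rule 1: /m/ before /ɲ/ (palatal) → [ɲ]
Rule 1: /m/ before /ɲ/ (palatal) → [ɲ]
Rule 1: /m/ before /k/ (velar) → [ŋ]
After rule 1: soɲɲoɲɲoŋkur
Rule 2: /o/ before nasal /ɲ/ → [õ]
Rule 2: /o/ before nasal /ɲ/ → [õ]
Rule 2: /o/ before nasal /ŋ/ → [õ]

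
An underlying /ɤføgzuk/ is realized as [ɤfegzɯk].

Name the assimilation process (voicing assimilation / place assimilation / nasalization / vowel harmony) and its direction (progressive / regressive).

vowel harmony, progressive

/ø/→[e] /u/→[ɯ].
Vowels agree with the first vowel, so the harmony is progressive.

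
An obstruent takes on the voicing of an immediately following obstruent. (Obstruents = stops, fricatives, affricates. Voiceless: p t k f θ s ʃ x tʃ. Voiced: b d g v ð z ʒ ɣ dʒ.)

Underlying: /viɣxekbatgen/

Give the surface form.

/ɣ/ before /x/ (voiceless) → [x]
/k/ before /b/ (voiced) → [g]
/t/ before /g/ (voiced) → [d]

[vixxegbadgen]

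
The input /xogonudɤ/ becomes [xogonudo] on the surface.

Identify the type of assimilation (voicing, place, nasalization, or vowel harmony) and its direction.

/ɤ/→[o].
Vowels agree with the first vowel, so the harmony is progressive.

vowel harmony, progressive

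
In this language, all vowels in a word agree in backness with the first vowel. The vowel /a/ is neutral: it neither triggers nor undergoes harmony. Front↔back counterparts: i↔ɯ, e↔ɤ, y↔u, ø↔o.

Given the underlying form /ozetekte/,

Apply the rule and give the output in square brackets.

[ozɤtɤktɤ]

/e/ harmonizes with /o/ ([+back]) → [ɤ]
/e/ harmonizes with /o/ ([+back]) → [ɤ]
/e/ harmonizes with /o/ ([+back]) → [ɤ]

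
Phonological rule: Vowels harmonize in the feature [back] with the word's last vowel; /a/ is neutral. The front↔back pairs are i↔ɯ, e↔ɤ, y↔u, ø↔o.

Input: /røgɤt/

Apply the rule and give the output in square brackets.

/ø/ harmonizes with /ɤ/ ([+back]) → [o]

[rogɤt]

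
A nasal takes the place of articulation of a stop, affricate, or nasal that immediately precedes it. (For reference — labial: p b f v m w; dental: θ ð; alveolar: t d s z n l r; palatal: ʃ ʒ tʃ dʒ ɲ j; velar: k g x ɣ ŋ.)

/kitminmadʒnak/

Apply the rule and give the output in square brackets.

[kitninnadʒɲak]

/m/ after /t/ (alveolar) → [n]
/m/ after /n/ (alveolar) → [n]
/n/ after /dʒ/ (palatal) → [ɲ]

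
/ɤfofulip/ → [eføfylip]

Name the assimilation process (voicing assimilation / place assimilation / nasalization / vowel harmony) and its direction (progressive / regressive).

vowel harmony, regressive

/ɤ/→[e] /o/→[ø] /u/→[y].
Vowels agree with the last vowel, so the harmony is regressive.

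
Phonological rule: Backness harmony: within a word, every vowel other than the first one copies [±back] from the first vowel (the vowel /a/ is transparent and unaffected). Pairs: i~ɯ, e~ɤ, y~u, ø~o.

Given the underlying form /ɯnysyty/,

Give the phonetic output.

[ɯnusutu]

/y/ harmonizes with /ɯ/ ([+back]) → [u]
/y/ harmonizes with /ɯ/ ([+back]) → [u]
/y/ harmonizes with /ɯ/ ([+back]) → [u]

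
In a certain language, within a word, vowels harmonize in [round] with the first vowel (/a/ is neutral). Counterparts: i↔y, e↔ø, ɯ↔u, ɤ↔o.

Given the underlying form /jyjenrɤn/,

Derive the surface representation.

/e/ harmonizes with /y/ ([+round]) → [ø]
/ɤ/ harmonizes with /y/ ([+round]) → [o]

[jyjønron]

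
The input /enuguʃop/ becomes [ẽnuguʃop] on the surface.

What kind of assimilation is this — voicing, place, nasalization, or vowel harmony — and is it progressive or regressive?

/e/→[ẽ].
Each target copies a feature from the following segment, so the direction is regressive.

nasalization, regressive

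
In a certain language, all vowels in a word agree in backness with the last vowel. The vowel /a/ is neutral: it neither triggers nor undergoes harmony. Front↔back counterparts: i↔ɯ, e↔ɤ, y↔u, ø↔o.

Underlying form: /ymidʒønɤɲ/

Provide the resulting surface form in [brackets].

/y/ harmonizes with /ɤ/ ([+back]) → [u]
/i/ harmonizes with /ɤ/ ([+back]) → [ɯ]
/ø/ harmonizes with /ɤ/ ([+back]) → [o]

[umɯdʒonɤɲ]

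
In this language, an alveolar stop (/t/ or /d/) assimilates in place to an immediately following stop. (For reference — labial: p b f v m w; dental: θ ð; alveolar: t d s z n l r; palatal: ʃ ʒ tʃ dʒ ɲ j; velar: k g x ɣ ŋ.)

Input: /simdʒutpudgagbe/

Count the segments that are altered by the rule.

2

/t/ before /p/ (labial) → [p]
/d/ before /g/ (velar) → [g]
2 segments change.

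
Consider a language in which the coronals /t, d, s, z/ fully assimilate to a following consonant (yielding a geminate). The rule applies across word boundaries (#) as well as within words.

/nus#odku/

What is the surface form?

[nus#okku]

/d/ before /k/ → [k] (total assimilation)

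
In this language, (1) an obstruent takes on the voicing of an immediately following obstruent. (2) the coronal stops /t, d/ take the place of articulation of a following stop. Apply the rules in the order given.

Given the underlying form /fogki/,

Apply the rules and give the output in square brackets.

Rule 1: /g/ before /k/ (voiceless) → [k]
After rule 1: fokki
Rule 2: no segment meets the rule's conditions; no change.

[fokki]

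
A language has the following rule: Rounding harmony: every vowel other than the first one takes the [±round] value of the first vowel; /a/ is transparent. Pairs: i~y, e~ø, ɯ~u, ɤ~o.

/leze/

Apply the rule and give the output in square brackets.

[leze]

no segment meets the rule's conditions; no change.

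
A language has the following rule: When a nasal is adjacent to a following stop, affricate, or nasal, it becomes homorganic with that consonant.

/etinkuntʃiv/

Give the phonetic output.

[etiŋkuɲtʃiv]

/n/ before /k/ (velar) → [ŋ]
/n/ before /tʃ/ (palatal) → [ɲ]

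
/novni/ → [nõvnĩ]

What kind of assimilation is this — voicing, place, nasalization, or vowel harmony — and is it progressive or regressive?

/o/→[õ] /i/→[ĩ].
Each target copies a feature from the preceding segment, so the direction is progressive.

nasalization, progressive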